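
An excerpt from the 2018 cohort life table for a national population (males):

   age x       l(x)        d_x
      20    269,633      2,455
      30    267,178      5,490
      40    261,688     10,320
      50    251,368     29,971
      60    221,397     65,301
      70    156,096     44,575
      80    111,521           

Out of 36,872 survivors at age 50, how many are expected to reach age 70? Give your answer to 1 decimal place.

22897.0

The relevant probability is 156,096/251,368 = 0.620986.
Expected number = 36,872 × 0.620986 = 22897.0.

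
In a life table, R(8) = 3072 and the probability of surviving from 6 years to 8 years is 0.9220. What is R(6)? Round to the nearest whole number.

R(6) = R(8) / p = 3072 / 0.9220 = 3332.

3332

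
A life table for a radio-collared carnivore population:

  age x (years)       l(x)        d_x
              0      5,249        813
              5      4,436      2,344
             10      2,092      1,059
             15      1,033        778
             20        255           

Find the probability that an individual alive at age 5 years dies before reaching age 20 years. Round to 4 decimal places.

0.9425

P(die before 20 | alive at 5) = 1 − l(20)/l(5) = 1 − 255/4,436 = (4,181)/4,436 = 0.942516.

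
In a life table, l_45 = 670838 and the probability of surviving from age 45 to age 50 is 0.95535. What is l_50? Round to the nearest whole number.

l_50 = l_45 × p = 670838 × 0.95535 = 640885.

640885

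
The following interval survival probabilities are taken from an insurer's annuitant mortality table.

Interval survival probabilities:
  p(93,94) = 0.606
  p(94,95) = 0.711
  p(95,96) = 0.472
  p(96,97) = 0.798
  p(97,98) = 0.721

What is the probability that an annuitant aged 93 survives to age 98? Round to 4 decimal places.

0.1170

Survival from 93 to 98 is the product of surviving each interval: 0.606 × 0.711 × 0.472 × 0.798 × 0.721.
= 0.117010.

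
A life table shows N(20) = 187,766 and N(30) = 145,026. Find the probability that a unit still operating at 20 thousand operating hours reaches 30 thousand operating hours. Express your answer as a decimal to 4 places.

0.7724

The conditional survival probability is N(30)/N(20) = 145,026/187,766 = 0.772376.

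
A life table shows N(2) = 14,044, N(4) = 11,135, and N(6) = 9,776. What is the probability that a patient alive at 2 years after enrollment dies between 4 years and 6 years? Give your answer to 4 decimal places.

This is the probability of reaching 4 but not 6, conditional on being alive at 2: (N(4) − N(6)) / N(2).
= (11,135 − 9,776) / 14,044 = 1,359 / 14,044 = 0.096767.

0.0968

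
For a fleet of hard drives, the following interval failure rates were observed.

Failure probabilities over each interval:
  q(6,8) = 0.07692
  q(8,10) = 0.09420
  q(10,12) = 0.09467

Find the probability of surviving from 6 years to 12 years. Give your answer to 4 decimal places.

0.7570

Survival from 6 to 12 is the product of surviving each interval: (1 − 0.07692) × (1 − 0.09420) × (1 − 0.09467).
= 0.92308 × 0.90580 × 0.90533 = 0.756970.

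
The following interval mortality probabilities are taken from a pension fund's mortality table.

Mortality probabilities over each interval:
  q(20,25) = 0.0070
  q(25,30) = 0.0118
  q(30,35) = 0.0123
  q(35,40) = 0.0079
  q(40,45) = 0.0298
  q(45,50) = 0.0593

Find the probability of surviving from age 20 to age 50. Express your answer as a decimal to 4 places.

0.8776

Survival from 20 to 50 is the product of surviving each interval: (1 − 0.0070) × (1 − 0.0118) × (1 − 0.0123) × (1 − 0.0079) × (1 − 0.0298) × (1 − 0.0593).
= 0.9930 × 0.9882 × 0.9877 × 0.9921 × 0.9702 × 0.9407 = 0.877581.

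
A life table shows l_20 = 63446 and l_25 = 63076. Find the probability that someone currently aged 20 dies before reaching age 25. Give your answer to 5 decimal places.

P(die before 25 | alive at 20) = 1 − l_25/l_20 = 1 − 63076/63446 = (370)/63446 = 0.005832.

0.00583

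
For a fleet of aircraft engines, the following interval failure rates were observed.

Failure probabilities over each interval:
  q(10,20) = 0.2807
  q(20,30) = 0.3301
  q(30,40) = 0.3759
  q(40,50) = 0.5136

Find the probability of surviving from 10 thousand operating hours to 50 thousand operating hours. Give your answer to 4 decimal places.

0.1463

Survival from 10 to 50 is the product of surviving each interval: (1 − 0.2807) × (1 − 0.3301) × (1 − 0.3759) × (1 − 0.5136).
= 0.7193 × 0.6699 × 0.6241 × 0.4864 = 0.146274.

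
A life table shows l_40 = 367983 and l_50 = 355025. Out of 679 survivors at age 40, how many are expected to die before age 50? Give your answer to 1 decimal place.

23.9

The relevant probability is 1 − 355025/367983 = 0.035214.
Expected number = 679 × 0.035214 = 23.9.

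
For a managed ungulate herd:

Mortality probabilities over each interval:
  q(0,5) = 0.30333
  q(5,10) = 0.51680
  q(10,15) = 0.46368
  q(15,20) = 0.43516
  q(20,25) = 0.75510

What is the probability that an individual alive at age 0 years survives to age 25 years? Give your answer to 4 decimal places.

0.0250

The overall survival probability is (1 − 0.30333) × (1 − 0.51680) × (1 − 0.46368) × (1 − 0.43516) × (1 − 0.75510).
= 0.69667 × 0.48320 × 0.53632 × 0.56484 × 0.24490 = 0.024974.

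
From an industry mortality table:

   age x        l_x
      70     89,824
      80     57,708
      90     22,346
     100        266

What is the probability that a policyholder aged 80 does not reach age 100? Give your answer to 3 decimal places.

P(die before 100 | alive at 80) = 1 − l_100/l_80 = 1 − 266/57,708 = (57,442)/57,708 = 0.995391.

0.995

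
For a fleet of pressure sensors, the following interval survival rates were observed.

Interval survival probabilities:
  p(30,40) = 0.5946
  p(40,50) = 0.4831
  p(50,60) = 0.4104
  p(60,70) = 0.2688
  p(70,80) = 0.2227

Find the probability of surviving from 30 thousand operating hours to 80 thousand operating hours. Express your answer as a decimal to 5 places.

0.00706

The overall survival probability is 0.5946 × 0.4831 × 0.4104 × 0.2688 × 0.2227.
= 0.007057.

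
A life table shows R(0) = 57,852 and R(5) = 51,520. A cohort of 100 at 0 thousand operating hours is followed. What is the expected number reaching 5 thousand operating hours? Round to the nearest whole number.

The relevant probability is 51,520/57,852 = 0.890548.
Expected number = 100 × 0.890548 = 89.

89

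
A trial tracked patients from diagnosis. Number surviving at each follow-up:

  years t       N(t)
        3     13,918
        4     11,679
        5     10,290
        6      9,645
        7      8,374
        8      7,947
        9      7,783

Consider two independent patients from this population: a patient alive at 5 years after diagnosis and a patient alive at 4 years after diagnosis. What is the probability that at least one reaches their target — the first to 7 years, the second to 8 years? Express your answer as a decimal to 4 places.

p₁ = N(7)/N(5) = 8,374/10,290 = 0.813800; p₂ = N(8)/N(4) = 7,947/11,679 = 0.680452.
P(at least one) = 1 − (1−p₁)(1−p₂) = 1 − 0.186200 × 0.319548 = 0.940500.

0.9405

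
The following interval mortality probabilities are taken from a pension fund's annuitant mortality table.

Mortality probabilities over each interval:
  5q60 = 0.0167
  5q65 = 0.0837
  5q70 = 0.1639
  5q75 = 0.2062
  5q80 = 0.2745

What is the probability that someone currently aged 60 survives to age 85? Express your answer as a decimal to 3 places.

The overall survival probability is (1 − 0.0167) × (1 − 0.0837) × (1 − 0.1639) × (1 − 0.2062) × (1 − 0.2745).
= 0.9833 × 0.9163 × 0.8361 × 0.7938 × 0.7255 = 0.433841.

0.434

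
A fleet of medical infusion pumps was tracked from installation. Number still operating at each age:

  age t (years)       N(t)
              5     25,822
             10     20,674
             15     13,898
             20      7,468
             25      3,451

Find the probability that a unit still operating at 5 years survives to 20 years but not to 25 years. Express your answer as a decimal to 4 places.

0.1556

This is the probability of reaching 20 but not 25, conditional on being operational at 5: (N(20) − N(25)) / N(5).
= (7,468 − 3,451) / 25,822 = 4,017 / 25,822 = 0.155565.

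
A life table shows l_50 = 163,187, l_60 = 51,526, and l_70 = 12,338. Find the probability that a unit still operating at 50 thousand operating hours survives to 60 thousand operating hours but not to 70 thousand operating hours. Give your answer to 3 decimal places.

0.240

This is the probability of reaching 60 but not 70, conditional on being operational at 50: (l_60 − l_70) / l_50.
= (51,526 − 12,338) / 163,187 = 39,188 / 163,187 = 0.240142.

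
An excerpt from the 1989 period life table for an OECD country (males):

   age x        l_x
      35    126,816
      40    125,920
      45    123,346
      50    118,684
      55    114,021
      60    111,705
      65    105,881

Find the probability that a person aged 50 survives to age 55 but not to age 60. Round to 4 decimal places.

This is the probability of reaching 55 but not 60, conditional on being alive at 50: (l_55 − l_60) / l_50.
= (114,021 − 111,705) / 118,684 = 2,316 / 118,684 = 0.019514.

0.0195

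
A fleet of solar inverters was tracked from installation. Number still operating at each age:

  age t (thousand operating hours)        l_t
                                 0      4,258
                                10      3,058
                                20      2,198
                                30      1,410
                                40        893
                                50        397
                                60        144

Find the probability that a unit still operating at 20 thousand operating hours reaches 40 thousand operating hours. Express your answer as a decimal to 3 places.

0.406

The conditional survival probability is l_40/l_20 = 893/2,198 = 0.406278.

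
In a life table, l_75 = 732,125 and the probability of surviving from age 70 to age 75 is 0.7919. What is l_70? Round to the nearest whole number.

924517

l_70 = l_75 / p = 732,125 / 0.7919 = 924517.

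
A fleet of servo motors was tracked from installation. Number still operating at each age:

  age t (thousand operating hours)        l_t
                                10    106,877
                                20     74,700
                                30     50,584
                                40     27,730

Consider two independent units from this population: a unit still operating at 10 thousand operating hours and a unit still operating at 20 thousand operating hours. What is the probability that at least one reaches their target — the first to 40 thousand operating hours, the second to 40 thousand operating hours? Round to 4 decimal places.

0.5344

p₁ = l_40/l_10 = 27,730/106,877 = 0.259457; p₂ = l_40/l_20 = 27,730/74,700 = 0.371218.
P(at least one) = 1 − (1−p₁)(1−p₂) = 1 − 0.740543 × 0.628782 = 0.534360.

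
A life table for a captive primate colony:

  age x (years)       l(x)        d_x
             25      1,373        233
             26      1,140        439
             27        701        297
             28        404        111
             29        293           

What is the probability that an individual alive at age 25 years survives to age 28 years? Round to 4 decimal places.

0.2942

The conditional survival probability is l(28)/l(25) = 404/1,373 = 0.294246.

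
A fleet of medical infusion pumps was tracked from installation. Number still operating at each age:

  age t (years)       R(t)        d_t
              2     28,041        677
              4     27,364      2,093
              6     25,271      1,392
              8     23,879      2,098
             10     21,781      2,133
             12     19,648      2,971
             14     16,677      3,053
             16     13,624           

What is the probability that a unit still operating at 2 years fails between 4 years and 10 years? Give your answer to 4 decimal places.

0.1991

This is the probability of reaching 4 but not 10, conditional on being operational at 2: (R(4) − R(10)) / R(2).
= (27,364 − 21,781) / 28,041 = 5,583 / 28,041 = 0.199101.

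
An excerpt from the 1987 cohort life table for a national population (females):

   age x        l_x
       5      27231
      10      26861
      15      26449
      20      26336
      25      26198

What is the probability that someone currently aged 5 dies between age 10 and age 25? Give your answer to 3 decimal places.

0.024

This is the probability of reaching 10 but not 25, conditional on being alive at 5: (l_10 − l_25) / l_5.
= (26861 − 26198) / 27231 = 663 / 27231 = 0.024347.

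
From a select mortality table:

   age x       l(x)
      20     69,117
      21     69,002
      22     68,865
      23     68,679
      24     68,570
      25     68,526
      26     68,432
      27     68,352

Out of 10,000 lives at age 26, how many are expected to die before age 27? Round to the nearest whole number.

The relevant probability is 1 − 68,352/68,432 = 0.001169.
Expected number = 10,000 × 0.001169 = 12.

12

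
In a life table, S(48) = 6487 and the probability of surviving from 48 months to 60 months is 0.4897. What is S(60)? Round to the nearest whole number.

S(60) = S(48) × p = 6487 × 0.4897 = 3177.

3177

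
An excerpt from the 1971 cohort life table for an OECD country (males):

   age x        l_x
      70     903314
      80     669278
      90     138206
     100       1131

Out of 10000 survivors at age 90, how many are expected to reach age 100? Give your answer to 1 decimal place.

81.8

The relevant probability is 1131/138206 = 0.008183.
Expected number = 10000 × 0.008183 = 81.8.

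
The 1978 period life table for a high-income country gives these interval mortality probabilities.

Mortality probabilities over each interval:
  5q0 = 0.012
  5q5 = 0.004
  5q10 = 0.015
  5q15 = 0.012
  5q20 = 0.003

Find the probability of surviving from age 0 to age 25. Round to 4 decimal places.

The overall survival probability is (1 − 0.012) × (1 − 0.004) × (1 − 0.015) × (1 − 0.012) × (1 − 0.003).
= 0.988 × 0.996 × 0.985 × 0.988 × 0.997 = 0.954783.

0.9548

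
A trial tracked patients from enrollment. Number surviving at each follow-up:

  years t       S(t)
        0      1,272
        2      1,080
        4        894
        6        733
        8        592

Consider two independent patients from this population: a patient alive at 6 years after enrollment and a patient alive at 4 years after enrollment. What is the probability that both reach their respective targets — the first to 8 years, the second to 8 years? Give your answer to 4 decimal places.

p₁ = S(8)/S(6) = 592/733 = 0.807640; p₂ = S(8)/S(4) = 592/894 = 0.662192.
P(both) = p₁ × p₂ = 0.807640 × 0.662192 = 0.534813.

0.5348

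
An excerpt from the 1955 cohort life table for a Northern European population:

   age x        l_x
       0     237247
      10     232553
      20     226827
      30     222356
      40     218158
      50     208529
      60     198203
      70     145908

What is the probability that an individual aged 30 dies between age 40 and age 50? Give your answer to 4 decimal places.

We want 10|10q30 = (l_40 − l_50)/l_30.
This is the probability of reaching 40 but not 50, conditional on being alive at 30: (l_40 − l_50) / l_30.
= (218158 − 208529) / 222356 = 9629 / 222356 = 0.043304.

0.0433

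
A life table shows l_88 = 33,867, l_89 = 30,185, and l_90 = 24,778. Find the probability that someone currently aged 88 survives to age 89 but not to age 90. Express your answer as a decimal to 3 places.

We want 1|1q88 = (l_89 − l_90)/l_88.
This is the probability of reaching 89 but not 90, conditional on being alive at 88: (l_89 − l_90) / l_88.
= (30,185 − 24,778) / 33,867 = 5,407 / 33,867 = 0.159654.

0.160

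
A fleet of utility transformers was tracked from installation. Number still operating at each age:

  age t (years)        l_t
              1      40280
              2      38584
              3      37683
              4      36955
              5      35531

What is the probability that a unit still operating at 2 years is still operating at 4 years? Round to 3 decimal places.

The conditional survival probability is l_4/l_2 = 36955/38584 = 0.957780.

0.958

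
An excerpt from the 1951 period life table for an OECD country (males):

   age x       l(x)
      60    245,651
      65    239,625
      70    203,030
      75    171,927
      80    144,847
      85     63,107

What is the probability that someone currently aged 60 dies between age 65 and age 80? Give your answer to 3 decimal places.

0.386

This is the probability of reaching 65 but not 80, conditional on being alive at 60: (l(65) − l(80)) / l(60).
= (239,625 − 144,847) / 245,651 = 94,778 / 245,651 = 0.385824.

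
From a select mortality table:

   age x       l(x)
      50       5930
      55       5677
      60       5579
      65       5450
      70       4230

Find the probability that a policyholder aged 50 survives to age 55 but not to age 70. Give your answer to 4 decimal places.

0.2440

This is the probability of reaching 55 but not 70, conditional on being alive at 50: (l(55) − l(70)) / l(50).
= (5677 − 4230) / 5930 = 1447 / 5930 = 0.244013.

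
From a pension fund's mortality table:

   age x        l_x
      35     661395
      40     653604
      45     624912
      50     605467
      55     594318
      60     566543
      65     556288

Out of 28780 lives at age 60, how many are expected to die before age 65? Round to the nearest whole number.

521

The relevant probability is 1 − 556288/566543 = 0.018101.
Expected number = 28780 × 0.018101 = 521.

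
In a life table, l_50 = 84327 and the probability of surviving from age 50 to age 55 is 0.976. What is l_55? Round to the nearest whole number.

82303

l_55 = l_50 × p = 84327 × 0.976 = 82303.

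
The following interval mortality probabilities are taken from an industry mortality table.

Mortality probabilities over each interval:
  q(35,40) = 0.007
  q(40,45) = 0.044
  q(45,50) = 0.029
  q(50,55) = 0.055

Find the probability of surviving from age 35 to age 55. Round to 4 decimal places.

0.8711

The overall survival probability is (1 − 0.007) × (1 − 0.044) × (1 − 0.029) × (1 − 0.055).
= 0.993 × 0.956 × 0.971 × 0.945 = 0.871080.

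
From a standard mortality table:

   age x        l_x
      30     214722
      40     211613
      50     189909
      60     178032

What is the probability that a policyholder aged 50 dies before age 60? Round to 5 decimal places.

0.06254

P(die before 60 | alive at 50) = 1 − l_60/l_50 = 1 − 178032/189909 = (11877)/189909 = 0.062540.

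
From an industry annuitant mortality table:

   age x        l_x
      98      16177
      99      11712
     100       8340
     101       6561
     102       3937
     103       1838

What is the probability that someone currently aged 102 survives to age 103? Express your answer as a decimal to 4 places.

We want 1p102 = l_103/l_102.
The conditional survival probability is l_103/l_102 = 1838/3937 = 0.466853.

0.4669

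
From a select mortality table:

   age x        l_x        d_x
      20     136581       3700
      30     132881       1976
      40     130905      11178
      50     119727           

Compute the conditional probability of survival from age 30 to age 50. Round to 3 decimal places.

0.901

We want 20p30 = l_50/l_30.
The conditional survival probability is l_50/l_30 = 119727/132881 = 0.901009.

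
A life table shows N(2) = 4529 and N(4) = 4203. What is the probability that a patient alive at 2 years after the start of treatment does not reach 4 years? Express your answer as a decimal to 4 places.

0.0720

P(die before 4 | alive at 2) = 1 − N(4)/N(2) = 1 − 4203/4529 = (326)/4529 = 0.071981.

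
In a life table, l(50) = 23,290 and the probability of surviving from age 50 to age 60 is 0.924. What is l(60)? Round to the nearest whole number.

21520

l(60) = l(50) × p = 23,290 × 0.924 = 21520.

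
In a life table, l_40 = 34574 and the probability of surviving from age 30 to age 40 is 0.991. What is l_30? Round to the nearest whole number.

l_30 = l_40 / p = 34574 / 0.991 = 34888.

34888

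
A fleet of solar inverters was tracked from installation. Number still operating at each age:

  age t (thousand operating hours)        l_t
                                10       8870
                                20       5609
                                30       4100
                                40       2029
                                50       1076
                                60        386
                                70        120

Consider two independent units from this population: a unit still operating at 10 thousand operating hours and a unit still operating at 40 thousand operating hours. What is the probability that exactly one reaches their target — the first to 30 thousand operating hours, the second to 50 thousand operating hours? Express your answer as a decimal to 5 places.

0.50229

p₁ = l_30/l_10 = 4100/8870 = 0.462232; p₂ = l_50/l_40 = 1076/2029 = 0.530310.
P(exactly one) = p₁(1−p₂) + (1−p₁)p₂ = 0.217106 + 0.285184 = 0.502289.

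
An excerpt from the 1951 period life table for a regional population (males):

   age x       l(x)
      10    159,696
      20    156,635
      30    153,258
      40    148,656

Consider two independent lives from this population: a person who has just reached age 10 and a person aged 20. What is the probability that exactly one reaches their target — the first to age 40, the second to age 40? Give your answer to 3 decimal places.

0.113

p₁ = l(40)/l(10) = 148,656/159,696 = 0.930869; p₂ = l(40)/l(20) = 148,656/156,635 = 0.949060.
P(exactly one) = p₁(1−p₂) + (1−p₁)p₂ = 0.047418 + 0.065609 = 0.113028.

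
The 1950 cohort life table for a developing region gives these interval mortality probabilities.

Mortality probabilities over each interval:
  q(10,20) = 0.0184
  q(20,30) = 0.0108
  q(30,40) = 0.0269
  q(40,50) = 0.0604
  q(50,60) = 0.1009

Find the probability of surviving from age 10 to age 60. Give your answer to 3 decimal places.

The overall survival probability is (1 − 0.0184) × (1 − 0.0108) × (1 − 0.0269) × (1 − 0.0604) × (1 − 0.1009).
= 0.9816 × 0.9892 × 0.9731 × 0.9396 × 0.8991 = 0.798228.

0.798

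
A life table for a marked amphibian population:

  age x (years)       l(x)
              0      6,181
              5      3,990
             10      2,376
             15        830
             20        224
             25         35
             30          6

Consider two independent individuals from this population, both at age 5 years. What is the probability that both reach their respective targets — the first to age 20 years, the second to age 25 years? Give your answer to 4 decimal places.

0.0005

p₁ = l(20)/l(5) = 224/3,990 = 0.056140; p₂ = l(25)/l(5) = 35/3,990 = 0.008772.
P(both) = p₁ × p₂ = 0.056140 × 0.008772 = 0.000492.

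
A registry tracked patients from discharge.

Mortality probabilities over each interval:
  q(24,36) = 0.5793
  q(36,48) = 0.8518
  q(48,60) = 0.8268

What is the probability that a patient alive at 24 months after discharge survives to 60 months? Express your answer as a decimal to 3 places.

Survival from 24 to 60 is the product of surviving each interval: (1 − 0.5793) × (1 − 0.8518) × (1 − 0.8268).
= 0.4207 × 0.1482 × 0.1732 = 0.010799.

0.011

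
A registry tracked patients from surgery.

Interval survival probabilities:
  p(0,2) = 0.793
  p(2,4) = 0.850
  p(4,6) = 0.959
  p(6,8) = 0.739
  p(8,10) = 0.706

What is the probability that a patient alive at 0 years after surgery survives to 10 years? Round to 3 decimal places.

P(survive 0→10) = 0.793 × 0.850 × 0.959 × 0.739 × 0.706.
= 0.337256.

0.337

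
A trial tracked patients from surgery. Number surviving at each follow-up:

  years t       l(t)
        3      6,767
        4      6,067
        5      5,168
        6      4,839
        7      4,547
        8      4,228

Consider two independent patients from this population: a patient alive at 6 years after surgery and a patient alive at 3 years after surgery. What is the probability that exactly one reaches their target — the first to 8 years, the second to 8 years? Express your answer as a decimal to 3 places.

0.407

p₁ = l(8)/l(6) = 4,228/4,839 = 0.873734; p₂ = l(8)/l(3) = 4,228/6,767 = 0.624797.
P(exactly one) = p₁(1−p₂) + (1−p₁)p₂ = 0.327828 + 0.078891 = 0.406718.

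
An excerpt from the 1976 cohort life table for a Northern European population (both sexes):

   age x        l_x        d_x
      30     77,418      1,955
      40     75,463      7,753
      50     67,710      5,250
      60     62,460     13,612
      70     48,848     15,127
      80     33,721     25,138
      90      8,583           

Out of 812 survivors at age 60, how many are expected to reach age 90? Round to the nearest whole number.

112

The relevant probability is 8,583/62,460 = 0.137416.
Expected number = 812 × 0.137416 = 112.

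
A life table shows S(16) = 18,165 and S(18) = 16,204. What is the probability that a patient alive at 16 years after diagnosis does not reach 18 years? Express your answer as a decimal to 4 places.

P(die before 18 | alive at 16) = 1 − S(18)/S(16) = 1 − 16,204/18,165 = (1,961)/18,165 = 0.107955.

0.1080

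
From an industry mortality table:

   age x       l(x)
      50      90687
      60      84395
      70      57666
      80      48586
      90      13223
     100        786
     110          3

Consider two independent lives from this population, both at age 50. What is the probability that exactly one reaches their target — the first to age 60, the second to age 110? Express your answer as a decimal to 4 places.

0.9306

p₁ = l(60)/l(50) = 84395/90687 = 0.930619; p₂ = l(110)/l(50) = 3/90687 = 0.000033.
P(exactly one) = p₁(1−p₂) + (1−p₁)p₂ = 0.930588 + 0.000002 = 0.930591.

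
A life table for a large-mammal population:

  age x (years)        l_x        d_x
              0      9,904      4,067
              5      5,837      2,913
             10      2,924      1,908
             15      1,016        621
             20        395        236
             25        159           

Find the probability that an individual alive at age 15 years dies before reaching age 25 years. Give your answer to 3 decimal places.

P(die before 25 | alive at 15) = 1 − l_25/l_15 = 1 − 159/1,016 = (857)/1,016 = 0.843504.

0.844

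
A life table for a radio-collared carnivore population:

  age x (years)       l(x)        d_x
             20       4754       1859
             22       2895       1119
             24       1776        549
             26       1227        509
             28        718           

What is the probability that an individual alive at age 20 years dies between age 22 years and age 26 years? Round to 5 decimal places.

0.35086

This is the probability of reaching 22 but not 26, conditional on being alive at 20: (l(22) − l(26)) / l(20).
= (2895 − 1227) / 4754 = 1668 / 4754 = 0.350862.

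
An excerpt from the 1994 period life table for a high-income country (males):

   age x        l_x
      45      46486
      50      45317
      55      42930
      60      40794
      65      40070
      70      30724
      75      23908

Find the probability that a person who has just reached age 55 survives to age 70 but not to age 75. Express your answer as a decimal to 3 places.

0.159

We want 15|5q55 = (l_70 − l_75)/l_55.
This is the probability of reaching 70 but not 75, conditional on being alive at 55: (l_70 − l_75) / l_55.
= (30724 − 23908) / 42930 = 6816 / 42930 = 0.158770.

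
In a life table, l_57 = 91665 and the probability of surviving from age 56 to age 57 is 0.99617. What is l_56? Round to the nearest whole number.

l_56 = l_57 / p = 91665 / 0.99617 = 92017.

92017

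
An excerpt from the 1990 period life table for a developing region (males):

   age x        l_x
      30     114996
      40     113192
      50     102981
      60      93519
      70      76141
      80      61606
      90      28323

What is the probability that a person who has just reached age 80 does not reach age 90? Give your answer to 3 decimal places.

0.540

P(die before 90 | alive at 80) = 1 − l_90/l_80 = 1 − 28323/61606 = (33283)/61606 = 0.540256.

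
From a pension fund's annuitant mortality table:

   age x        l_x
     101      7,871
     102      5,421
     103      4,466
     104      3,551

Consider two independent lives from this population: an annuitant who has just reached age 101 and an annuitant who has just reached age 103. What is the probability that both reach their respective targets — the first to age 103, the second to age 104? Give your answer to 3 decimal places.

p₁ = l_103/l_101 = 4,466/7,871 = 0.567399; p₂ = l_104/l_103 = 3,551/4,466 = 0.795119.
P(both) = p₁ × p₂ = 0.567399 × 0.795119 = 0.451150.

0.451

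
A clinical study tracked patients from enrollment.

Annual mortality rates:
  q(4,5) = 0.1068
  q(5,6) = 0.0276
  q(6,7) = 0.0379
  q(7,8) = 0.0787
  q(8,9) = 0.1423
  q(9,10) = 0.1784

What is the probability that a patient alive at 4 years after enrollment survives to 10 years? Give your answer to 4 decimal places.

Chaining the interval survival probabilities: (1 − 0.1068) × (1 − 0.0276) × (1 − 0.0379) × (1 − 0.0787) × (1 − 0.1423) × (1 − 0.1784).
= 0.8932 × 0.9724 × 0.9621 × 0.9213 × 0.8577 × 0.8216 = 0.542514.

0.5425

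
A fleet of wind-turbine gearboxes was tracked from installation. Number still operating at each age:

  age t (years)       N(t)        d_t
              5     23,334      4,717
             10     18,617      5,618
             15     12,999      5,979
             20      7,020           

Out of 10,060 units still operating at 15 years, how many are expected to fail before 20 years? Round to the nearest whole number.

4627

The relevant probability is 1 − 7,020/12,999 = 0.459958.
Expected number = 10,060 × 0.459958 = 4627.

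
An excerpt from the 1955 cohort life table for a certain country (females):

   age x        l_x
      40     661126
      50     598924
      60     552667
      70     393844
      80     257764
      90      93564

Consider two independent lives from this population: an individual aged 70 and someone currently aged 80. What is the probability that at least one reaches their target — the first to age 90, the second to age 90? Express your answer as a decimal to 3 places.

p₁ = l_90/l_70 = 93564/393844 = 0.237566; p₂ = l_90/l_80 = 93564/257764 = 0.362983.
P(at least one) = 1 − (1−p₁)(1−p₂) = 1 − 0.762434 × 0.637017 = 0.514317.

0.514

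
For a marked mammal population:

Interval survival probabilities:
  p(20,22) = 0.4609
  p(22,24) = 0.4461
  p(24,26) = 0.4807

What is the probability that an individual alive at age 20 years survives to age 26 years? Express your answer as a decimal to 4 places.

0.0988

P(survive 20→26) = 0.4609 × 0.4461 × 0.4807.
= 0.098836.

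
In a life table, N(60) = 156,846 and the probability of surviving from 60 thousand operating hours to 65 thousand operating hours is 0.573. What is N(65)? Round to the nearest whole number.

N(65) = N(60) × p = 156,846 × 0.573 = 89873.

89873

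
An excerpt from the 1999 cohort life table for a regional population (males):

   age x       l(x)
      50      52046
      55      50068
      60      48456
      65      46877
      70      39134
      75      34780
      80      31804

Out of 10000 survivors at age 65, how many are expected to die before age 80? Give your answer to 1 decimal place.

3215.4

The relevant probability is 1 − 31804/46877 = 0.321544.
Expected number = 10000 × 0.321544 = 3215.4.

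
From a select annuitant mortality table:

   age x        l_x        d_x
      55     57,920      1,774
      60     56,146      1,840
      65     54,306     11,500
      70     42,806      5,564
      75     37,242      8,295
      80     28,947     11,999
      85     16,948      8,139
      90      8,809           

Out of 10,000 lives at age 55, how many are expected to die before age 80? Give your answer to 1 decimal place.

5002.2

The relevant probability is 1 − 28,947/57,920 = 0.500224.
Expected number = 10,000 × 0.500224 = 5002.2.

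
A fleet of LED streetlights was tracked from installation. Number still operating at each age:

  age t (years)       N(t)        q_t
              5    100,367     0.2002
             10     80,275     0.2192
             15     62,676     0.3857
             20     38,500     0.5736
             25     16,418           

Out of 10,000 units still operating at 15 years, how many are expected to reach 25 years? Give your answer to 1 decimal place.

The relevant probability is 16,418/62,676 = 0.261950.
Expected number = 10,000 × 0.261950 = 2619.5.

2619.5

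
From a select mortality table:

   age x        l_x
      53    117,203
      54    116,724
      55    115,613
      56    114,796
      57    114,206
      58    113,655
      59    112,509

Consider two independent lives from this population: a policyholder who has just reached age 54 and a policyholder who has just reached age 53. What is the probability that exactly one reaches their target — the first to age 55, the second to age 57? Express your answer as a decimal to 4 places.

0.0346

p₁ = l_55/l_54 = 115,613/116,724 = 0.990482; p₂ = l_57/l_53 = 114,206/117,203 = 0.974429.
P(exactly one) = p₁(1−p₂) + (1−p₁)p₂ = 0.025328 + 0.009275 = 0.034602.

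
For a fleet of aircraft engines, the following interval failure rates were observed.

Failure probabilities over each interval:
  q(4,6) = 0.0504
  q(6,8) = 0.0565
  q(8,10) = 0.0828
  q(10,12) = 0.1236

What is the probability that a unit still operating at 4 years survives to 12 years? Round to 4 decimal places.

0.7202

Chaining the interval survival probabilities: (1 − 0.0504) × (1 − 0.0565) × (1 − 0.0828) × (1 − 0.1236).
= 0.9496 × 0.9435 × 0.9172 × 0.8764 = 0.720193.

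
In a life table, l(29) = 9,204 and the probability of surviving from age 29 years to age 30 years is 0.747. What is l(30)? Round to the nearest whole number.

6875

l(30) = l(29) × p = 9,204 × 0.747 = 6875.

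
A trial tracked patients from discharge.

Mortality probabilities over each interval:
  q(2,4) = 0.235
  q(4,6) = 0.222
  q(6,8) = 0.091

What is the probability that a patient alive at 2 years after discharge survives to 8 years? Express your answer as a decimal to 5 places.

0.54101

The overall survival probability is (1 − 0.235) × (1 − 0.222) × (1 − 0.091).
= 0.765 × 0.778 × 0.909 = 0.541010.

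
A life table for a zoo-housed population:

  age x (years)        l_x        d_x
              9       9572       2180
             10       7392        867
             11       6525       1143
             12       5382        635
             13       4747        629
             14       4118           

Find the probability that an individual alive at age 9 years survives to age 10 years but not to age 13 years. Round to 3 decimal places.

This is the probability of reaching 10 but not 13, conditional on being alive at 9: (l_10 − l_13) / l_9.
= (7392 − 4747) / 9572 = 2645 / 9572 = 0.276327.

0.276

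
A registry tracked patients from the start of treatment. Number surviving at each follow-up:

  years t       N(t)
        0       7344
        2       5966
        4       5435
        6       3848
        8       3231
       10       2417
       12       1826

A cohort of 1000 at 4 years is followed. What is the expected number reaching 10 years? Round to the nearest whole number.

445

The relevant probability is 2417/5435 = 0.444710.
Expected number = 1000 × 0.444710 = 445.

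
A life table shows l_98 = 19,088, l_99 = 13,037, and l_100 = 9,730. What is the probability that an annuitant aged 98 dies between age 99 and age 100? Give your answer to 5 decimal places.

We want 1|1q98 = (l_99 − l_100)/l_98.
This is the probability of reaching 99 but not 100, conditional on being alive at 98: (l_99 − l_100) / l_98.
= (13,037 − 9,730) / 19,088 = 3,307 / 19,088 = 0.173250.

0.17325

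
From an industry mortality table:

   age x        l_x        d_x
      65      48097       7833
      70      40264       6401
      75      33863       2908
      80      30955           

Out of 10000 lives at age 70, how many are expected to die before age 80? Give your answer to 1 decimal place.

2312.0

The relevant probability is 1 − 30955/40264 = 0.231199.
Expected number = 10000 × 0.231199 = 2312.0.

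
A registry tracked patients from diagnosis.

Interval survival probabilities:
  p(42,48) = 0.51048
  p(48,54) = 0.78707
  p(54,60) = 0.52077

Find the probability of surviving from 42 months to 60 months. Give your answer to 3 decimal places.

P(survive 42→60) = 0.51048 × 0.78707 × 0.52077.
= 0.209237.

0.209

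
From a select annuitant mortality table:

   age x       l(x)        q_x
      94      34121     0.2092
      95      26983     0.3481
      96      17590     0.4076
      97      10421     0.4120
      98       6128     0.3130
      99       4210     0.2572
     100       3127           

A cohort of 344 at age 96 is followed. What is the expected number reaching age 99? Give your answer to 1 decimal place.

82.3

The relevant probability is 4210/17590 = 0.239341.
Expected number = 344 × 0.239341 = 82.3.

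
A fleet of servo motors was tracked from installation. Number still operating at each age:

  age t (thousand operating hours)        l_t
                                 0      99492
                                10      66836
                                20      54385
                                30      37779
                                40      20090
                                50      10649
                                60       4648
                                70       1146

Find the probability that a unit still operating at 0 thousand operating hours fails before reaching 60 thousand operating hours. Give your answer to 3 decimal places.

0.953

P(fail before 60 | operational at 0) = 1 − l_60/l_0 = 1 − 4648/99492 = (94844)/99492 = 0.953283.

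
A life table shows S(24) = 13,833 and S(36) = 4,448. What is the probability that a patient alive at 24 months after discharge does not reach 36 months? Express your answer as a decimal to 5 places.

P(die before 36 | alive at 24) = 1 − S(36)/S(24) = 1 − 4,448/13,833 = (9,385)/13,833 = 0.678450.

0.67845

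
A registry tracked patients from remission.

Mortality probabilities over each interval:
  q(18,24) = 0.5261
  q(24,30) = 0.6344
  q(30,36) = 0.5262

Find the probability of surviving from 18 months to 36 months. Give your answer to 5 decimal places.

The overall survival probability is (1 − 0.5261) × (1 − 0.6344) × (1 − 0.5262).
= 0.4739 × 0.3656 × 0.4738 = 0.082090.

0.08209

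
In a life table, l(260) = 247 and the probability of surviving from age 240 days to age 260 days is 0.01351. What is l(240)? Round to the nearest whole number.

l(240) = l(260) / p = 247 / 0.01351 = 18283.

18283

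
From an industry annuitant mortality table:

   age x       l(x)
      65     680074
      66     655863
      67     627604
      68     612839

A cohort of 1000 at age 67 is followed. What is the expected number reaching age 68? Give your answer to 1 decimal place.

The relevant probability is 612839/627604 = 0.976474.
Expected number = 1000 × 0.976474 = 976.5.

976.5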